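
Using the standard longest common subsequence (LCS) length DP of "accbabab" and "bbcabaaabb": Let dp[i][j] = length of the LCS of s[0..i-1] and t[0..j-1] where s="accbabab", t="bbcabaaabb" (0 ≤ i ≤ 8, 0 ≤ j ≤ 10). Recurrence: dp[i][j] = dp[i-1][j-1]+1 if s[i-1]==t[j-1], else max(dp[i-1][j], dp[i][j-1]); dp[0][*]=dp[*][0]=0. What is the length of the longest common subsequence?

5

   ''  b  b  c  a  b  a  a  a  b  b
''  0  0  0  0  0  0  0  0  0  0  0
 a  0  0  0  0  1  1  1  1  1  1  1
 c  0  0  0  1  1  1  1  1  1  1  1
 c  0  0  0  1  1  1  1  1  1  1  1
 b  0  1  1  1  1  2  2  2  2  2  2
 a  0  1  1  1  2  2  3  3  3  3  3
 b  0  1  2  2  2  3  3  3  3  4  4
 a  0  1  2  2  3  3  4  4  4  4  4
 b  0  1  2  2  3  4  4  4  4  5  5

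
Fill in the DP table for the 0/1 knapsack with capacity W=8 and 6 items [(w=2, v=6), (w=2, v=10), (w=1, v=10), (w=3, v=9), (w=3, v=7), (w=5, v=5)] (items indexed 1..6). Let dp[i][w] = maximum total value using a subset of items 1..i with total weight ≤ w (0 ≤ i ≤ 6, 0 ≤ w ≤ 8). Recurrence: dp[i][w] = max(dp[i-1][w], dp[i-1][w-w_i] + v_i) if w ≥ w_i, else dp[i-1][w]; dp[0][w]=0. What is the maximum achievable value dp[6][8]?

i\w   0   1   2   3   4   5   6   7   8
  0   0   0   0   0   0   0   0   0   0
  1   0   0   6   6   6   6   6   6   6
  2   0   0  10  10  16  16  16  16  16
  3   0  10  10  20  20  26  26  26  26
  4   0  10  10  20  20  26  29  29  35
  5   0  10  10  20  20  26  29  29  35
  6   0  10  10  20  20  26  29  29  35

35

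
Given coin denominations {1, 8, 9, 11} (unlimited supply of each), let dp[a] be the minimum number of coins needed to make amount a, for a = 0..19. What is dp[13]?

 a  0  1  2  3  4  5  6  7  8  9 10 11 12 13 14 15 16 17 18 19
dp  0  1  2  3  4  5  6  7  1  1  2  1  2  3  4  5  2  2  2  2

3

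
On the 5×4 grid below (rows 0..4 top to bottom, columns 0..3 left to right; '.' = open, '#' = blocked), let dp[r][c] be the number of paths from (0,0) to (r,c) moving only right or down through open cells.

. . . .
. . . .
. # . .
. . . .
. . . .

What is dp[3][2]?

4

r\c   0   1   2   3
  0   1   1   1   1
  1   1   2   3   4
  2   1   0   3   7
  3   1   1   4  11
  4   1   2   6  17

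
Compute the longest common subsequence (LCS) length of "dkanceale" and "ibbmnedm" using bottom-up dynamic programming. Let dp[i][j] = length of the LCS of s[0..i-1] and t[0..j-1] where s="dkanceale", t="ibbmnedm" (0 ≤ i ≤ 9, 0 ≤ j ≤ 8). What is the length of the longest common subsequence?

   ''  i  b  b  m  n  e  d  m
''  0  0  0  0  0  0  0  0  0
 d  0  0  0  0  0  0  0  1  1
 k  0  0  0  0  0  0  0  1  1
 a  0  0  0  0  0  0  0  1  1
 n  0  0  0  0  0  1  1  1  1
 c  0  0  0  0  0  1  1  1  1
 e  0  0  0  0  0  1  2  2  2
 a  0  0  0  0  0  1  2  2  2
 l  0  0  0  0  0  1  2  2  2
 e  0  0  0  0  0  1  2  2  2

2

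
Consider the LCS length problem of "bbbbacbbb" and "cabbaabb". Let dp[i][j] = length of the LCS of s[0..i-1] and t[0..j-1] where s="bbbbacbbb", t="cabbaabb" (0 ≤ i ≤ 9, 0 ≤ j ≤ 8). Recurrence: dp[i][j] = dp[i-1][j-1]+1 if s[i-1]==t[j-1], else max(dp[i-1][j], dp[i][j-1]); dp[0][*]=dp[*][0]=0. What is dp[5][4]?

2

   ''  c  a  b  b  a  a  b  b
''  0  0  0  0  0  0  0  0  0
 b  0  0  0  1  1  1  1  1  1
 b  0  0  0  1  2  2  2  2  2
 b  0  0  0  1  2  2  2  3  3
 b  0  0  0  1  2  2  2  3  4
 a  0  0  1  1  2  3  3  3  4
 c  0  1  1  1  2  3  3  3  4
 b  0  1  1  2  2  3  3  4  4
 b  0  1  1  2  3  3  3  4  5
 b  0  1  1  2  3  3  3  4  5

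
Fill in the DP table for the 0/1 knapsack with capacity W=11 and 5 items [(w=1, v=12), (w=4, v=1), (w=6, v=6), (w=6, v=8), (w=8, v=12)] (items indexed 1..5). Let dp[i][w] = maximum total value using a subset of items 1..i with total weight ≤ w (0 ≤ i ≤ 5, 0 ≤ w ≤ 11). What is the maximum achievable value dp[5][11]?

24

i\w   0   1   2   3   4   5   6   7   8   9  10  11
  0   0   0   0   0   0   0   0   0   0   0   0   0
  1   0  12  12  12  12  12  12  12  12  12  12  12
  2   0  12  12  12  12  13  13  13  13  13  13  13
  3   0  12  12  12  12  13  13  18  18  18  18  19
  4   0  12  12  12  12  13  13  20  20  20  20  21
  5   0  12  12  12  12  13  13  20  20  24  24  24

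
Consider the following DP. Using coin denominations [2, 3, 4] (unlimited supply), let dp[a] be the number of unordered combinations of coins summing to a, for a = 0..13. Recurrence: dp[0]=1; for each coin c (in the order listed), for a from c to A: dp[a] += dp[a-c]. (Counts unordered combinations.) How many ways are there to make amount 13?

5

after  coin     0     1     2     3     4     5     6     7     8     9    10    11    12    13
          2     1     0     1     0     1     0     1     0     1     0     1     0     1     0
          3     1     0     1     1     1     1     2     1     2     2     2     2     3     2
          4     1     0     1     1     2     1     3     2     4     3     5     4     7     5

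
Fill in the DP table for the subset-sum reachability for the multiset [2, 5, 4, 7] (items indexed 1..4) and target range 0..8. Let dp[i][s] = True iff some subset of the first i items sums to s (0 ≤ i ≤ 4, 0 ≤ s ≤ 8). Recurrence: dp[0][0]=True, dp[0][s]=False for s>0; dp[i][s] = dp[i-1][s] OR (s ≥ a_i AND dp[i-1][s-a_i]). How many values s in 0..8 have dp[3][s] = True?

6

i\s   0   1   2   3   4   5   6   7   8
  0   T   F   F   F   F   F   F   F   F
  1   T   F   T   F   F   F   F   F   F
  2   T   F   T   F   F   T   F   T   F
  3   T   F   T   F   T   T   T   T   F
  4   T   F   T   F   T   T   T   T   F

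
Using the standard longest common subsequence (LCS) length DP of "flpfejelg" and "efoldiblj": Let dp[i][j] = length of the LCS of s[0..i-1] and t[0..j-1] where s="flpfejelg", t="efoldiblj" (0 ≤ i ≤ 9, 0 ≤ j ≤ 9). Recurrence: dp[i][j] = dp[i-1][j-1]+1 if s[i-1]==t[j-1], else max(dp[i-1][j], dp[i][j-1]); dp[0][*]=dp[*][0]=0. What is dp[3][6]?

2

   ''  e  f  o  l  d  i  b  l  j
''  0  0  0  0  0  0  0  0  0  0
 f  0  0  1  1  1  1  1  1  1  1
 l  0  0  1  1  2  2  2  2  2  2
 p  0  0  1  1  2  2  2  2  2  2
 f  0  0  1  1  2  2  2  2  2  2
 e  0  1  1  1  2  2  2  2  2  2
 j  0  1  1  1  2  2  2  2  2  3
 e  0  1  1  1  2  2  2  2  2  3
 l  0  1  1  1  2  2  2  2  3  3
 g  0  1  1  1  2  2  2  2  3  3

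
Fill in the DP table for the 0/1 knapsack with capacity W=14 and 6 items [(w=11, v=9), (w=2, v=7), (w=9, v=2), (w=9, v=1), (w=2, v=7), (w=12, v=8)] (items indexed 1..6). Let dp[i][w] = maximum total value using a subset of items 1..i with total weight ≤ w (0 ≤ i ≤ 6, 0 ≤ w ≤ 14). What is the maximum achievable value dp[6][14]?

i\w   0   1   2   3   4   5   6   7   8   9  10  11  12  13  14
  0   0   0   0   0   0   0   0   0   0   0   0   0   0   0   0
  1   0   0   0   0   0   0   0   0   0   0   0   9   9   9   9
  2   0   0   7   7   7   7   7   7   7   7   7   9   9  16  16
  3   0   0   7   7   7   7   7   7   7   7   7   9   9  16  16
  4   0   0   7   7   7   7   7   7   7   7   7   9   9  16  16
  5   0   0   7   7  14  14  14  14  14  14  14  14  14  16  16
  6   0   0   7   7  14  14  14  14  14  14  14  14  14  16  16

16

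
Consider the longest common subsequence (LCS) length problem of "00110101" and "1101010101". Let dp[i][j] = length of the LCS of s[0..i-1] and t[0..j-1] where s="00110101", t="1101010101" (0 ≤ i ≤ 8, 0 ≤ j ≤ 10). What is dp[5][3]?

3

   ''  1  1  0  1  0  1  0  1  0  1
''  0  0  0  0  0  0  0  0  0  0  0
 0  0  0  0  1  1  1  1  1  1  1  1
 0  0  0  0  1  1  2  2  2  2  2  2
 1  0  1  1  1  2  2  3  3  3  3  3
 1  0  1  2  2  2  2  3  3  4  4  4
 0  0  1  2  3  3  3  3  4  4  5  5
 1  0  1  2  3  4  4  4  4  5  5  6
 0  0  1  2  3  4  5  5  5  5  6  6
 1  0  1  2  3  4  5  6  6  6  6  7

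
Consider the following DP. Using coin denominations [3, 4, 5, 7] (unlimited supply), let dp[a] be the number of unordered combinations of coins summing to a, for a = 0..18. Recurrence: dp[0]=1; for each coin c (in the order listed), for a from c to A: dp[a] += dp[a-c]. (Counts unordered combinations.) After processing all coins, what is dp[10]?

after  coin     0     1     2     3     4     5     6     7     8     9    10    11    12    13    14    15    16    17    18
          3     1     0     0     1     0     0     1     0     0     1     0     0     1     0     0     1     0     0     1
          4     1     0     0     1     1     0     1     1     1     1     1     1     2     1     1     2     2     1     2
          5     1     0     0     1     1     1     1     1     2     2     2     2     3     3     3     4     4     4     5
          7     1     0     0     1     1     1     1     2     2     2     3     3     4     4     5     6     6     7     8

3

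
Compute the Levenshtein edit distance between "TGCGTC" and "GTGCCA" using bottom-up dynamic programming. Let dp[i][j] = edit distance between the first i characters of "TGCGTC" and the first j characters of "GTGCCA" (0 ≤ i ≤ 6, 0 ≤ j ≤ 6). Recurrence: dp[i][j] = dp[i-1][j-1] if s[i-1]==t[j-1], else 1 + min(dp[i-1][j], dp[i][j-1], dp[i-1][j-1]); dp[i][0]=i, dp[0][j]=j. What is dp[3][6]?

3

   ''  G  T  G  C  C  A
''  0  1  2  3  4  5  6
 T  1  1  1  2  3  4  5
 G  2  1  2  1  2  3  4
 C  3  2  2  2  1  2  3
 G  4  3  3  2  2  2  3
 T  5  4  3  3  3  3  3
 C  6  5  4  4  3  3  4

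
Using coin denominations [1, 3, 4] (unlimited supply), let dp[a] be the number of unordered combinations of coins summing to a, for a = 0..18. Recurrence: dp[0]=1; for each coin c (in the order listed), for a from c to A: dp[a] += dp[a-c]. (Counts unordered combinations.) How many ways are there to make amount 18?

after  coin     0     1     2     3     4     5     6     7     8     9    10    11    12    13    14    15    16    17    18
          1     1     1     1     1     1     1     1     1     1     1     1     1     1     1     1     1     1     1     1
          3     1     1     1     2     2     2     3     3     3     4     4     4     5     5     5     6     6     6     7
          4     1     1     1     2     3     3     4     5     6     7     8     9    11    12    13    15    17    18    20

20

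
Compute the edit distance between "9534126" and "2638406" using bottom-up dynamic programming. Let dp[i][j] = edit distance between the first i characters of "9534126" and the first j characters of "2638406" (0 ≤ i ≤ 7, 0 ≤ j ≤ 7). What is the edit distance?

5

   ''  2  6  3  8  4  0  6
''  0  1  2  3  4  5  6  7
 9  1  1  2  3  4  5  6  7
 5  2  2  2  3  4  5  6  7
 3  3  3  3  2  3  4  5  6
 4  4  4  4  3  3  3  4  5
 1  5  5  5  4  4  4  4  5
 2  6  5  6  5  5  5  5  5
 6  7  6  5  6  6  6  6  5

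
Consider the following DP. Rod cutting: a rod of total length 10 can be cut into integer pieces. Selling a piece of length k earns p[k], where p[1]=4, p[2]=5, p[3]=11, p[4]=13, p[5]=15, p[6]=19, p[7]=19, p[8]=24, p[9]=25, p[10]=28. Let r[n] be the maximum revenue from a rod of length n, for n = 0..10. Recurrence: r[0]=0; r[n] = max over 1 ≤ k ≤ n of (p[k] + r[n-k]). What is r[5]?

20

   n    0    1    2    3    4    5    6    7    8    9   10
r[n]    0    4    8   12   16   20   24   28   32   36   40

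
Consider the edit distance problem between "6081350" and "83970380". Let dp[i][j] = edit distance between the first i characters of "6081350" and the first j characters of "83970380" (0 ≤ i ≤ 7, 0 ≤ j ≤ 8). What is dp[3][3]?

3

   ''  8  3  9  7  0  3  8  0
''  0  1  2  3  4  5  6  7  8
 6  1  1  2  3  4  5  6  7  8
 0  2  2  2  3  4  4  5  6  7
 8  3  2  3  3  4  5  5  5  6
 1  4  3  3  4  4  5  6  6  6
 3  5  4  3  4  5  5  5  6  7
 5  6  5  4  4  5  6  6  6  7
 0  7  6  5  5  5  5  6  7  6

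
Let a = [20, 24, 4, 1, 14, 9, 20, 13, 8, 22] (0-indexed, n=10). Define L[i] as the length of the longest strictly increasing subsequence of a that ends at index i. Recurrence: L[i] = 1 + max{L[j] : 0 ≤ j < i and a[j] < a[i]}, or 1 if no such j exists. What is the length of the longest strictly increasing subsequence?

   i    0    1    2    3    4    5    6    7    8    9
a[i]   20   24    4    1   14    9   20   13    8   22
L[i]    1    2    1    1    2    2    3    3    2    4

4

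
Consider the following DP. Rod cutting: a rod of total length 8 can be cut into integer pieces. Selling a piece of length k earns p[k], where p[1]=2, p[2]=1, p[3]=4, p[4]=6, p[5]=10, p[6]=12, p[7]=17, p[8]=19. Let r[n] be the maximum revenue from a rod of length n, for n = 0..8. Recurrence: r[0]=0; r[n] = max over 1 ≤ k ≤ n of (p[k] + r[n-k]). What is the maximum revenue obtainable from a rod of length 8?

   n    0    1    2    3    4    5    6    7    8
r[n]    0    2    4    6    8   10   12   17   19

19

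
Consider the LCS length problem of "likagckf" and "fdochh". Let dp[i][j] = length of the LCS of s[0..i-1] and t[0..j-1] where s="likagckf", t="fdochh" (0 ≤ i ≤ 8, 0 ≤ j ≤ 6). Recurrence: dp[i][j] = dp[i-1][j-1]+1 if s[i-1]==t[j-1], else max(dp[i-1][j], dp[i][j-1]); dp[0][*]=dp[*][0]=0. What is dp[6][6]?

1

   ''  f  d  o  c  h  h
''  0  0  0  0  0  0  0
 l  0  0  0  0  0  0  0
 i  0  0  0  0  0  0  0
 k  0  0  0  0  0  0  0
 a  0  0  0  0  0  0  0
 g  0  0  0  0  0  0  0
 c  0  0  0  0  1  1  1
 k  0  0  0  0  1  1  1
 f  0  1  1  1  1  1  1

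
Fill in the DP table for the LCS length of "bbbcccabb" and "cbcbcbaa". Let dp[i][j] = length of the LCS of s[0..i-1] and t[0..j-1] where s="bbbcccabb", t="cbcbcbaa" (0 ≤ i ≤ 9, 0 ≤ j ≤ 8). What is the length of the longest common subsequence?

4

   ''  c  b  c  b  c  b  a  a
''  0  0  0  0  0  0  0  0  0
 b  0  0  1  1  1  1  1  1  1
 b  0  0  1  1  2  2  2  2  2
 b  0  0  1  1  2  2  3  3  3
 c  0  1  1  2  2  3  3  3  3
 c  0  1  1  2  2  3  3  3  3
 c  0  1  1  2  2  3  3  3  3
 a  0  1  1  2  2  3  3  4  4
 b  0  1  2  2  3  3  4  4  4
 b  0  1  2  2  3  3  4  4  4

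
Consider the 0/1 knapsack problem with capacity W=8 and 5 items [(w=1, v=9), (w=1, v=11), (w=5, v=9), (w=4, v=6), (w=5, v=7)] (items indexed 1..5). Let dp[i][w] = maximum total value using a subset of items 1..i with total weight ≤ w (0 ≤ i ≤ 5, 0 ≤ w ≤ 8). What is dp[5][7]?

i\w   0   1   2   3   4   5   6   7   8
  0   0   0   0   0   0   0   0   0   0
  1   0   9   9   9   9   9   9   9   9
  2   0  11  20  20  20  20  20  20  20
  3   0  11  20  20  20  20  20  29  29
  4   0  11  20  20  20  20  26  29  29
  5   0  11  20  20  20  20  26  29  29

29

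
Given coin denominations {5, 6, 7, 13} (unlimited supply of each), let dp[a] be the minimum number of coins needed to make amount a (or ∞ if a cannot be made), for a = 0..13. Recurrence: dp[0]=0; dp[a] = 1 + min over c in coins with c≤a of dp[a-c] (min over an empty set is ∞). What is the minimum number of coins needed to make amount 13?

1

 a  0  1  2  3  4  5  6  7  8  9 10 11 12 13
dp  0  -  -  -  -  1  1  1  -  -  2  2  2  1
(- denotes ∞ / unreachable)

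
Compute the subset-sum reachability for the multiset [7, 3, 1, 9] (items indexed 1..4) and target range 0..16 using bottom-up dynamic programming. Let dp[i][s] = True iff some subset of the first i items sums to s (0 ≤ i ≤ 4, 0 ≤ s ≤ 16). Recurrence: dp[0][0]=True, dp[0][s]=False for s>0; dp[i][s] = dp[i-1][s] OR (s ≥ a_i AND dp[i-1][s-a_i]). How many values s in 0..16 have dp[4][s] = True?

i\s   0   1   2   3   4   5   6   7   8   9  10  11  12  13  14  15  16
  0   T   F   F   F   F   F   F   F   F   F   F   F   F   F   F   F   F
  1   T   F   F   F   F   F   F   T   F   F   F   F   F   F   F   F   F
  2   T   F   F   T   F   F   F   T   F   F   T   F   F   F   F   F   F
  3   T   T   F   T   T   F   F   T   T   F   T   T   F   F   F   F   F
  4   T   T   F   T   T   F   F   T   T   T   T   T   T   T   F   F   T

12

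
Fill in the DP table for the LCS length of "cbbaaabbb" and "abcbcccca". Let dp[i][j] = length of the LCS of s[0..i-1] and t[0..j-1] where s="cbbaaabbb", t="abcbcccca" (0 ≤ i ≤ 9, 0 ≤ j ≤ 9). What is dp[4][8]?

   ''  a  b  c  b  c  c  c  c  a
''  0  0  0  0  0  0  0  0  0  0
 c  0  0  0  1  1  1  1  1  1  1
 b  0  0  1  1  2  2  2  2  2  2
 b  0  0  1  1  2  2  2  2  2  2
 a  0  1  1  1  2  2  2  2  2  3
 a  0  1  1  1  2  2  2  2  2  3
 a  0  1  1  1  2  2  2  2  2  3
 b  0  1  2  2  2  2  2  2  2  3
 b  0  1  2  2  3  3  3  3  3  3
 b  0  1  2  2  3  3  3  3  3  3

2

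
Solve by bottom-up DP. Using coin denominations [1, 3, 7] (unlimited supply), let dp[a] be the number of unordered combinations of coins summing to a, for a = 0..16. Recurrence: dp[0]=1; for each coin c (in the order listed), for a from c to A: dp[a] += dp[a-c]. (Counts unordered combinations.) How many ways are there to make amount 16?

11

after  coin     0     1     2     3     4     5     6     7     8     9    10    11    12    13    14    15    16
          1     1     1     1     1     1     1     1     1     1     1     1     1     1     1     1     1     1
          3     1     1     1     2     2     2     3     3     3     4     4     4     5     5     5     6     6
          7     1     1     1     2     2     2     3     4     4     5     6     6     7     8     9    10    11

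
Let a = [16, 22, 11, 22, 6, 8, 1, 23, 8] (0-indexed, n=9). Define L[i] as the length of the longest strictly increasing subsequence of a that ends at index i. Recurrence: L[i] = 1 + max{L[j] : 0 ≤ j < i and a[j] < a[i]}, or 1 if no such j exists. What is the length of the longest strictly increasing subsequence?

3

   i    0    1    2    3    4    5    6    7    8
a[i]   16   22   11   22    6    8    1   23    8
L[i]    1    2    1    2    1    2    1    3    2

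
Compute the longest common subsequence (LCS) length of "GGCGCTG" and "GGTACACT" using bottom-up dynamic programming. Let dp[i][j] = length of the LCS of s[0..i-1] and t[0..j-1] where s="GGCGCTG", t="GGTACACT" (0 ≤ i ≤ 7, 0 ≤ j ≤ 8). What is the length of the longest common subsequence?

   ''  G  G  T  A  C  A  C  T
''  0  0  0  0  0  0  0  0  0
 G  0  1  1  1  1  1  1  1  1
 G  0  1  2  2  2  2  2  2  2
 C  0  1  2  2  2  3  3  3  3
 G  0  1  2  2  2  3  3  3  3
 C  0  1  2  2  2  3  3  4  4
 T  0  1  2  3  3  3  3  4  5
 G  0  1  2  3  3  3  3  4  5

5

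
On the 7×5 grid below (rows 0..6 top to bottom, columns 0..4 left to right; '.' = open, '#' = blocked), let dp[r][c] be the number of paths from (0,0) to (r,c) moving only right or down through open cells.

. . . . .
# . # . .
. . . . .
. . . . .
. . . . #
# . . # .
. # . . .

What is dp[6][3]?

r\c   0   1   2   3   4
  0   1   1   1   1   1
  1   0   1   0   1   2
  2   0   1   1   2   4
  3   0   1   2   4   8
  4   0   1   3   7   0
  5   0   1   4   0   0
  6   0   0   4   4   4

4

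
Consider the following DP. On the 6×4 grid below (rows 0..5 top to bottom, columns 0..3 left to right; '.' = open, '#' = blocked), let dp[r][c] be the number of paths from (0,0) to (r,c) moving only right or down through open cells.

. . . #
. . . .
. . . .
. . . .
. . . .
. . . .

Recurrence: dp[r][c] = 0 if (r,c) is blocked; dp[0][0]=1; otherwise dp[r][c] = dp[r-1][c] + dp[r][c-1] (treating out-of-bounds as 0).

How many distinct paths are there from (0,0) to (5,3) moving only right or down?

55

r\c   0   1   2   3
  0   1   1   1   0
  1   1   2   3   3
  2   1   3   6   9
  3   1   4  10  19
  4   1   5  15  34
  5   1   6  21  55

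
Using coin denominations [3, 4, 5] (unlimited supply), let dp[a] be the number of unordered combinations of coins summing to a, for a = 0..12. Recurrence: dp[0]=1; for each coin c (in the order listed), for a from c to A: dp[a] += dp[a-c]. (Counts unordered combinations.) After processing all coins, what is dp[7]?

1

after  coin     0     1     2     3     4     5     6     7     8     9    10    11    12
          3     1     0     0     1     0     0     1     0     0     1     0     0     1
          4     1     0     0     1     1     0     1     1     1     1     1     1     2
          5     1     0     0     1     1     1     1     1     2     2     2     2     3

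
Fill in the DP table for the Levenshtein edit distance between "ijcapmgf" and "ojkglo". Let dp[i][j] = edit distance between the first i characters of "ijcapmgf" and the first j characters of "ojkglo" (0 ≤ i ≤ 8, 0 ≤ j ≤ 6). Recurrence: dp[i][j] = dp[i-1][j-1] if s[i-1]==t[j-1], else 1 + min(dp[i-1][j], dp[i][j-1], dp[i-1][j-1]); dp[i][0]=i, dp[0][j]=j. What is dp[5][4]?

   ''  o  j  k  g  l  o
''  0  1  2  3  4  5  6
 i  1  1  2  3  4  5  6
 j  2  2  1  2  3  4  5
 c  3  3  2  2  3  4  5
 a  4  4  3  3  3  4  5
 p  5  5  4  4  4  4  5
 m  6  6  5  5  5  5  5
 g  7  7  6  6  5  6  6
 f  8  8  7  7  6  6  7

4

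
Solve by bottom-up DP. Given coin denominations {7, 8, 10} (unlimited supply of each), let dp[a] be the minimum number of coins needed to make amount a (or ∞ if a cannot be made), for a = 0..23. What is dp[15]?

2

 a  0  1  2  3  4  5  6  7  8  9 10 11 12 13 14 15 16 17 18 19 20 21 22 23
dp  0  -  -  -  -  -  -  1  1  -  1  -  -  -  2  2  2  2  2  -  2  3  3  3
(- denotes ∞ / unreachable)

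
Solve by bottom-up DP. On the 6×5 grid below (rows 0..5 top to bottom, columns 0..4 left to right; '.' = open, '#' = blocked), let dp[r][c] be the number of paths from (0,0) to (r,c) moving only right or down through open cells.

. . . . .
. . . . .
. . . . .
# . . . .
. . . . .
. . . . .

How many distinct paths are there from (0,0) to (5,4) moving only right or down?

r\c   0   1   2   3   4
  0   1   1   1   1   1
  1   1   2   3   4   5
  2   1   3   6  10  15
  3   0   3   9  19  34
  4   0   3  12  31  65
  5   0   3  15  46 111

111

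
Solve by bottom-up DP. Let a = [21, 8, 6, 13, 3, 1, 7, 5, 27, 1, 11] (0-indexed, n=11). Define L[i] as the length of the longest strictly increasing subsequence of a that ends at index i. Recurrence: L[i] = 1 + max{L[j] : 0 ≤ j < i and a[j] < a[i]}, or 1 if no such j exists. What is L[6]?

2

   i    0    1    2    3    4    5    6    7    8    9   10
a[i]   21    8    6   13    3    1    7    5   27    1   11
L[i]    1    1    1    2    1    1    2    2    3    1    3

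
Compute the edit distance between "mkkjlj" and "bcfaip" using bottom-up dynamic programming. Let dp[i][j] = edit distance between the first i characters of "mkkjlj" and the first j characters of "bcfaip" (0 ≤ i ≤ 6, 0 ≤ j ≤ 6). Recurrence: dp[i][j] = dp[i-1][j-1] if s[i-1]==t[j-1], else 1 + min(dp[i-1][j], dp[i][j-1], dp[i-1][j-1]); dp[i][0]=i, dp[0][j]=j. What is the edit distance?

   ''  b  c  f  a  i  p
''  0  1  2  3  4  5  6
 m  1  1  2  3  4  5  6
 k  2  2  2  3  4  5  6
 k  3  3  3  3  4  5  6
 j  4  4  4  4  4  5  6
 l  5  5  5  5  5  5  6
 j  6  6  6  6  6  6  6

6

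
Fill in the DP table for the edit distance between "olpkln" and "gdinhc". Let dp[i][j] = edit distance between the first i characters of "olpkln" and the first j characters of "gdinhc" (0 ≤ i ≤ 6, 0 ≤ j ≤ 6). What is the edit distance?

   ''  g  d  i  n  h  c
''  0  1  2  3  4  5  6
 o  1  1  2  3  4  5  6
 l  2  2  2  3  4  5  6
 p  3  3  3  3  4  5  6
 k  4  4  4  4  4  5  6
 l  5  5  5  5  5  5  6
 n  6  6  6  6  5  6  6

6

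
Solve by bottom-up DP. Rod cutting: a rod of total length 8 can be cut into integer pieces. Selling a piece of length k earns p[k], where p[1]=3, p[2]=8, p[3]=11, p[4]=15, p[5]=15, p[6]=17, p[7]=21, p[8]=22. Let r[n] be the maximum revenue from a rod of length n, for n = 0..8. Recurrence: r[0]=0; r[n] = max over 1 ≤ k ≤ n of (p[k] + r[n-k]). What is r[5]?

19

   n    0    1    2    3    4    5    6    7    8
r[n]    0    3    8   11   16   19   24   27   32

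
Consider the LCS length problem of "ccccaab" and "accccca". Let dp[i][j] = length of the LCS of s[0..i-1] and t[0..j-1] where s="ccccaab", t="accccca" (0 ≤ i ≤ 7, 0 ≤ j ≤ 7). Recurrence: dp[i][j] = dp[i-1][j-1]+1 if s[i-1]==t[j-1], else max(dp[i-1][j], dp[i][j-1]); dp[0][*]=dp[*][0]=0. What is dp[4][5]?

   ''  a  c  c  c  c  c  a
''  0  0  0  0  0  0  0  0
 c  0  0  1  1  1  1  1  1
 c  0  0  1  2  2  2  2  2
 c  0  0  1  2  3  3  3  3
 c  0  0  1  2  3  4  4  4
 a  0  1  1  2  3  4  4  5
 a  0  1  1  2  3  4  4  5
 b  0  1  1  2  3  4  4  5

4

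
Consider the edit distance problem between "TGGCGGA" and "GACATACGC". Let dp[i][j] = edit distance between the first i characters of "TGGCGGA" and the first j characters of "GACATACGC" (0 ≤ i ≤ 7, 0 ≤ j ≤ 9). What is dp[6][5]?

   ''  G  A  C  A  T  A  C  G  C
''  0  1  2  3  4  5  6  7  8  9
 T  1  1  2  3  4  4  5  6  7  8
 G  2  1  2  3  4  5  5  6  6  7
 G  3  2  2  3  4  5  6  6  6  7
 C  4  3  3  2  3  4  5  6  7  6
 G  5  4  4  3  3  4  5  6  6  7
 G  6  5  5  4  4  4  5  6  6  7
 A  7  6  5  5  4  5  4  5  6  7

4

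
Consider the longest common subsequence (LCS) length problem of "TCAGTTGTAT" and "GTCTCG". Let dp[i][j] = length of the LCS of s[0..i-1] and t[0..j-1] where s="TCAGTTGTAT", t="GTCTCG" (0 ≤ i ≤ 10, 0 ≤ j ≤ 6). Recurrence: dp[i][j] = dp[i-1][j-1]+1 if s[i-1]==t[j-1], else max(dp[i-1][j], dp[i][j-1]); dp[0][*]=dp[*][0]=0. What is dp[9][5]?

3

   ''  G  T  C  T  C  G
''  0  0  0  0  0  0  0
 T  0  0  1  1  1  1  1
 C  0  0  1  2  2  2  2
 A  0  0  1  2  2  2  2
 G  0  1  1  2  2  2  3
 T  0  1  2  2  3  3  3
 T  0  1  2  2  3  3  3
 G  0  1  2  2  3  3  4
 T  0  1  2  2  3  3  4
 A  0  1  2  2  3  3  4
 T  0  1  2  2  3  3  4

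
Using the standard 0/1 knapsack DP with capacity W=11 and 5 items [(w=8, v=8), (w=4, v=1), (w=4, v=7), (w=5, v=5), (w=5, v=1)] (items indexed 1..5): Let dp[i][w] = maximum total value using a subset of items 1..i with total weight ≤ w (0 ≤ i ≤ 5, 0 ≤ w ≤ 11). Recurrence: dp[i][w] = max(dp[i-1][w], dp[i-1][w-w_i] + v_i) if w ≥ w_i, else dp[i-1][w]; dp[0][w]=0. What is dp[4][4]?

7

i\w   0   1   2   3   4   5   6   7   8   9  10  11
  0   0   0   0   0   0   0   0   0   0   0   0   0
  1   0   0   0   0   0   0   0   0   8   8   8   8
  2   0   0   0   0   1   1   1   1   8   8   8   8
  3   0   0   0   0   7   7   7   7   8   8   8   8
  4   0   0   0   0   7   7   7   7   8  12  12  12
  5   0   0   0   0   7   7   7   7   8  12  12  12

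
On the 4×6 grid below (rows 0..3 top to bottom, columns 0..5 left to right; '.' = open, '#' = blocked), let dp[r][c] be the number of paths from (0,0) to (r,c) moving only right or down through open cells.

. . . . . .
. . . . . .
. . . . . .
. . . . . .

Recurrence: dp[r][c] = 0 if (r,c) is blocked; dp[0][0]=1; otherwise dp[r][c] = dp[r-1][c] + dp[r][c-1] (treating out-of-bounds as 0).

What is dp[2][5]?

21

r\c   0   1   2   3   4   5
  0   1   1   1   1   1   1
  1   1   2   3   4   5   6
  2   1   3   6  10  15  21
  3   1   4  10  20  35  56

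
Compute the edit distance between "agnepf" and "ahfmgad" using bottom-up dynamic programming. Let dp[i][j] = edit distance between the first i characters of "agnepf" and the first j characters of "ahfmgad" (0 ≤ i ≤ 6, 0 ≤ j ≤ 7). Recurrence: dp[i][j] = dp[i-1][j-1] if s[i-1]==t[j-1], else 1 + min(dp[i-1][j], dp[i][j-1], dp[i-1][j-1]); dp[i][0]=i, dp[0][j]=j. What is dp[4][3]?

   ''  a  h  f  m  g  a  d
''  0  1  2  3  4  5  6  7
 a  1  0  1  2  3  4  5  6
 g  2  1  1  2  3  3  4  5
 n  3  2  2  2  3  4  4  5
 e  4  3  3  3  3  4  5  5
 p  5  4  4  4  4  4  5  6
 f  6  5  5  4  5  5  5  6

3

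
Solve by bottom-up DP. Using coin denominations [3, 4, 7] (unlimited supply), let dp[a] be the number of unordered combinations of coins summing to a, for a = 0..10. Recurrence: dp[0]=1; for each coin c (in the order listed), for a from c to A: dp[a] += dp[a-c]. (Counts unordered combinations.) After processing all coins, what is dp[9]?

after  coin     0     1     2     3     4     5     6     7     8     9    10
          3     1     0     0     1     0     0     1     0     0     1     0
          4     1     0     0     1     1     0     1     1     1     1     1
          7     1     0     0     1     1     0     1     2     1     1     2

1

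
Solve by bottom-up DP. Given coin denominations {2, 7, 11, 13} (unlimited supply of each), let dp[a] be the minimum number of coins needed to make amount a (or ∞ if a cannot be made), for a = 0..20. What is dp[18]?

2

 a  0  1  2  3  4  5  6  7  8  9 10 11 12 13 14 15 16 17 18 19 20
dp  0  -  1  -  2  -  3  1  4  2  5  1  6  1  2  2  3  3  2  4  2
(- denotes ∞ / unreachable)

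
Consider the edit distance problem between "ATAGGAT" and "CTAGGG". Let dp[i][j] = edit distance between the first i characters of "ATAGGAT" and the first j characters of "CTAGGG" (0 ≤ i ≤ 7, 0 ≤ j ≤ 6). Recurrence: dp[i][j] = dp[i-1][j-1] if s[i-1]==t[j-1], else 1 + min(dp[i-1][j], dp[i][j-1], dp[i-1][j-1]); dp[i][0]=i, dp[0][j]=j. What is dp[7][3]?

   ''  C  T  A  G  G  G
''  0  1  2  3  4  5  6
 A  1  1  2  2  3  4  5
 T  2  2  1  2  3  4  5
 A  3  3  2  1  2  3  4
 G  4  4  3  2  1  2  3
 G  5  5  4  3  2  1  2
 A  6  6  5  4  3  2  2
 T  7  7  6  5  4  3  3

5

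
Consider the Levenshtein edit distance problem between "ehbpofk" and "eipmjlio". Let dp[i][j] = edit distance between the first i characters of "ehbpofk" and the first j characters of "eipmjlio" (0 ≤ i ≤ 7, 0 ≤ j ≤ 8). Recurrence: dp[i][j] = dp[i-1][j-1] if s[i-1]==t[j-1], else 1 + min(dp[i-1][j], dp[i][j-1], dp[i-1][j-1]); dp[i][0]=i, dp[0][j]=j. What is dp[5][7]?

   ''  e  i  p  m  j  l  i  o
''  0  1  2  3  4  5  6  7  8
 e  1  0  1  2  3  4  5  6  7
 h  2  1  1  2  3  4  5  6  7
 b  3  2  2  2  3  4  5  6  7
 p  4  3  3  2  3  4  5  6  7
 o  5  4  4  3  3  4  5  6  6
 f  6  5  5  4  4  4  5  6  7
 k  7  6  6  5  5  5  5  6  7

6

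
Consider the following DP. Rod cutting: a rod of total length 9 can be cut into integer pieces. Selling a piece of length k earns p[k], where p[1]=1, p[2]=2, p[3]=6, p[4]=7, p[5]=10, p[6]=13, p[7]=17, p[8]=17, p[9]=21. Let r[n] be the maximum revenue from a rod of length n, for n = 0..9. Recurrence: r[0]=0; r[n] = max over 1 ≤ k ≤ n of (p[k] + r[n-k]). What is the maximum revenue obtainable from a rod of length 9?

   n    0    1    2    3    4    5    6    7    8    9
r[n]    0    1    2    6    7   10   13   17   18   21

21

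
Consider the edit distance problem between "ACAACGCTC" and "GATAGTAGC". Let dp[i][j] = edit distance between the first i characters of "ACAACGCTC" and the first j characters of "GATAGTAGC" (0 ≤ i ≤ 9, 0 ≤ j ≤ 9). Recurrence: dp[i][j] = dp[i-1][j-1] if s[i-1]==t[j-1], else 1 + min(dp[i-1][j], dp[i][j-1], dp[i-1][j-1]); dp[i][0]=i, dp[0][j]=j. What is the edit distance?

   ''  G  A  T  A  G  T  A  G  C
''  0  1  2  3  4  5  6  7  8  9
 A  1  1  1  2  3  4  5  6  7  8
 C  2  2  2  2  3  4  5  6  7  7
 A  3  3  2  3  2  3  4  5  6  7
 A  4  4  3  3  3  3  4  4  5  6
 C  5  5  4  4  4  4  4  5  5  5
 G  6  5  5  5  5  4  5  5  5  6
 C  7  6  6  6  6  5  5  6  6  5
 T  8  7  7  6  7  6  5  6  7  6
 C  9  8  8  7  7  7  6  6  7  7

7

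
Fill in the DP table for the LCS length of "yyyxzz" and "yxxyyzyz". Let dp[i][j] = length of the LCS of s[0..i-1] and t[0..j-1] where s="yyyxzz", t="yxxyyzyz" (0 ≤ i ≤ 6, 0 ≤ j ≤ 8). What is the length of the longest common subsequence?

5

   ''  y  x  x  y  y  z  y  z
''  0  0  0  0  0  0  0  0  0
 y  0  1  1  1  1  1  1  1  1
 y  0  1  1  1  2  2  2  2  2
 y  0  1  1  1  2  3  3  3  3
 x  0  1  2  2  2  3  3  3  3
 z  0  1  2  2  2  3  4  4  4
 z  0  1  2  2  2  3  4  4  5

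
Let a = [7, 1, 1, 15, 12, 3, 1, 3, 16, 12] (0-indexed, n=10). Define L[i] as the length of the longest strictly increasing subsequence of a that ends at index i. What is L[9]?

   i    0    1    2    3    4    5    6    7    8    9
a[i]    7    1    1   15   12    3    1    3   16   12
L[i]    1    1    1    2    2    2    1    2    3    3

3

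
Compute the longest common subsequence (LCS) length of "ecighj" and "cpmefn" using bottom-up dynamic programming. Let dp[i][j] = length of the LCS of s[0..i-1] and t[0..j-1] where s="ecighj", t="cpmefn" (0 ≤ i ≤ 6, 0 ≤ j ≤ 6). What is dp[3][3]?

1

   ''  c  p  m  e  f  n
''  0  0  0  0  0  0  0
 e  0  0  0  0  1  1  1
 c  0  1  1  1  1  1  1
 i  0  1  1  1  1  1  1
 g  0  1  1  1  1  1  1
 h  0  1  1  1  1  1  1
 j  0  1  1  1  1  1  1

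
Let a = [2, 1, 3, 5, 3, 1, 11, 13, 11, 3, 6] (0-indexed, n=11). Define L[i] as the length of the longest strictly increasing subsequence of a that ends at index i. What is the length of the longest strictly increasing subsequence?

   i    0    1    2    3    4    5    6    7    8    9   10
a[i]    2    1    3    5    3    1   11   13   11    3    6
L[i]    1    1    2    3    2    1    4    5    4    2    4

5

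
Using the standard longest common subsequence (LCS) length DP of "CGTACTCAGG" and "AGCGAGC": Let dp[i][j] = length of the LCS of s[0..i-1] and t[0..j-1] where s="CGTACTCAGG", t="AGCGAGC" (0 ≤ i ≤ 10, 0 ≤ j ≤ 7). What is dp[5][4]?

   ''  A  G  C  G  A  G  C
''  0  0  0  0  0  0  0  0
 C  0  0  0  1  1  1  1  1
 G  0  0  1  1  2  2  2  2
 T  0  0  1  1  2  2  2  2
 A  0  1  1  1  2  3  3  3
 C  0  1  1  2  2  3  3  4
 T  0  1  1  2  2  3  3  4
 C  0  1  1  2  2  3  3  4
 A  0  1  1  2  2  3  3  4
 G  0  1  2  2  3  3  4  4
 G  0  1  2  2  3  3  4  4

2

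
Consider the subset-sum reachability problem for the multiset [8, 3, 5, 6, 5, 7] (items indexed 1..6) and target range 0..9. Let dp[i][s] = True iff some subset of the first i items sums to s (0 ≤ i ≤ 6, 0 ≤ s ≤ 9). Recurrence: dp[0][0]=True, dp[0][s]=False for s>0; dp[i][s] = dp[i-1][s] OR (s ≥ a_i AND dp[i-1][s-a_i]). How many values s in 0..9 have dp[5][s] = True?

6

i\s   0   1   2   3   4   5   6   7   8   9
  0   T   F   F   F   F   F   F   F   F   F
  1   T   F   F   F   F   F   F   F   T   F
  2   T   F   F   T   F   F   F   F   T   F
  3   T   F   F   T   F   T   F   F   T   F
  4   T   F   F   T   F   T   T   F   T   T
  5   T   F   F   T   F   T   T   F   T   T
  6   T   F   F   T   F   T   T   T   T   T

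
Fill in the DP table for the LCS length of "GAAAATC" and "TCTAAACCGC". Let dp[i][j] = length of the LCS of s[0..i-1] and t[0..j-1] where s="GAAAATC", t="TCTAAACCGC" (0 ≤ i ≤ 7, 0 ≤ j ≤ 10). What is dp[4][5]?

2

   ''  T  C  T  A  A  A  C  C  G  C
''  0  0  0  0  0  0  0  0  0  0  0
 G  0  0  0  0  0  0  0  0  0  1  1
 A  0  0  0  0  1  1  1  1  1  1  1
 A  0  0  0  0  1  2  2  2  2  2  2
 A  0  0  0  0  1  2  3  3  3  3  3
 A  0  0  0  0  1  2  3  3  3  3  3
 T  0  1  1  1  1  2  3  3  3  3  3
 C  0  1  2  2  2  2  3  4  4  4  4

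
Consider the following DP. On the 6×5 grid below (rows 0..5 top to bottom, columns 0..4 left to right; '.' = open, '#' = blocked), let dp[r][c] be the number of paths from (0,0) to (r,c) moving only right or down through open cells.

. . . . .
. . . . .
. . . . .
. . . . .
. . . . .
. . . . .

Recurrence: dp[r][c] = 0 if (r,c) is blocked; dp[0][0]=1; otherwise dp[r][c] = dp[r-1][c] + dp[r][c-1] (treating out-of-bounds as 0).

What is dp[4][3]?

r\c   0   1   2   3   4
  0   1   1   1   1   1
  1   1   2   3   4   5
  2   1   3   6  10  15
  3   1   4  10  20  35
  4   1   5  15  35  70
  5   1   6  21  56 126

35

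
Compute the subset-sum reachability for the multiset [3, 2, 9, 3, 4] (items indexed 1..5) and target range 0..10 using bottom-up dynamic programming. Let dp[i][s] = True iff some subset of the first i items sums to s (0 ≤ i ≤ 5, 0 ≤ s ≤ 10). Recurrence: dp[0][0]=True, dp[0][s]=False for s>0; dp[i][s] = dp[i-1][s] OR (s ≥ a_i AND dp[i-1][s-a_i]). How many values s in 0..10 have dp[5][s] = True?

i\s   0   1   2   3   4   5   6   7   8   9  10
  0   T   F   F   F   F   F   F   F   F   F   F
  1   T   F   F   T   F   F   F   F   F   F   F
  2   T   F   T   T   F   T   F   F   F   F   F
  3   T   F   T   T   F   T   F   F   F   T   F
  4   T   F   T   T   F   T   T   F   T   T   F
  5   T   F   T   T   T   T   T   T   T   T   T

10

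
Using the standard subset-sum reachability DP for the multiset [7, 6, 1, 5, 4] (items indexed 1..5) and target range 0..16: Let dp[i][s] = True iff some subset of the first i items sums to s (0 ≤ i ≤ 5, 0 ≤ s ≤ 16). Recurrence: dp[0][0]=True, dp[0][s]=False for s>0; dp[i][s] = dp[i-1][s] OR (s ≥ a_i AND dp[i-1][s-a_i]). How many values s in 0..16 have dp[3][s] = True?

7

i\s   0   1   2   3   4   5   6   7   8   9  10  11  12  13  14  15  16
  0   T   F   F   F   F   F   F   F   F   F   F   F   F   F   F   F   F
  1   T   F   F   F   F   F   F   T   F   F   F   F   F   F   F   F   F
  2   T   F   F   F   F   F   T   T   F   F   F   F   F   T   F   F   F
  3   T   T   F   F   F   F   T   T   T   F   F   F   F   T   T   F   F
  4   T   T   F   F   F   T   T   T   T   F   F   T   T   T   T   F   F
  5   T   T   F   F   T   T   T   T   T   T   T   T   T   T   T   T   T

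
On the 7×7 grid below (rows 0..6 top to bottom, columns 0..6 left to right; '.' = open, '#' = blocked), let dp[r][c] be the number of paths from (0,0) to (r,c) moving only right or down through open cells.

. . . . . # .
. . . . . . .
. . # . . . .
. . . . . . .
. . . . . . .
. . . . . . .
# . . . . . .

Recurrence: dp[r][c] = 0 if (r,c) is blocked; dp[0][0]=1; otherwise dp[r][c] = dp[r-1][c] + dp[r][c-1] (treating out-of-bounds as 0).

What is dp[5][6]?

246

r\c   0   1   2   3   4   5   6
  0   1   1   1   1   1   0   0
  1   1   2   3   4   5   5   5
  2   1   3   0   4   9  14  19
  3   1   4   4   8  17  31  50
  4   1   5   9  17  34  65 115
  5   1   6  15  32  66 131 246
  6   0   6  21  53 119 250 496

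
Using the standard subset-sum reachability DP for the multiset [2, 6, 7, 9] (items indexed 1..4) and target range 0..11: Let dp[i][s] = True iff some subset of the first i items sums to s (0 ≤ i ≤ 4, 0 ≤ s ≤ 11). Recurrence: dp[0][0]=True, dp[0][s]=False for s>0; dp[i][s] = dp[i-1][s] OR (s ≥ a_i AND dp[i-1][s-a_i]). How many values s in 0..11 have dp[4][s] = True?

7

i\s   0   1   2   3   4   5   6   7   8   9  10  11
  0   T   F   F   F   F   F   F   F   F   F   F   F
  1   T   F   T   F   F   F   F   F   F   F   F   F
  2   T   F   T   F   F   F   T   F   T   F   F   F
  3   T   F   T   F   F   F   T   T   T   T   F   F
  4   T   F   T   F   F   F   T   T   T   T   F   T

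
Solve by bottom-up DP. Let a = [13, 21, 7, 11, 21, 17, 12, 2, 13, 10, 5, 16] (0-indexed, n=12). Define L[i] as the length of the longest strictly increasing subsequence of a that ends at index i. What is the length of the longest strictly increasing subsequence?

5

   i    0    1    2    3    4    5    6    7    8    9   10   11
a[i]   13   21    7   11   21   17   12    2   13   10    5   16
L[i]    1    2    1    2    3    3    3    1    4    2    2    5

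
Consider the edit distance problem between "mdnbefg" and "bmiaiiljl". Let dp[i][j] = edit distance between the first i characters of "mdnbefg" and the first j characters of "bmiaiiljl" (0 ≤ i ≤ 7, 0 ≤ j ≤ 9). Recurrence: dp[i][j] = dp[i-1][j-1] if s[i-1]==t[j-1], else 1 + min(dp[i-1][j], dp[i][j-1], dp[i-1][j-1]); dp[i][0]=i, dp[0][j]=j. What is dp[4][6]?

5

   ''  b  m  i  a  i  i  l  j  l
''  0  1  2  3  4  5  6  7  8  9
 m  1  1  1  2  3  4  5  6  7  8
 d  2  2  2  2  3  4  5  6  7  8
 n  3  3  3  3  3  4  5  6  7  8
 b  4  3  4  4  4  4  5  6  7  8
 e  5  4  4  5  5  5  5  6  7  8
 f  6  5  5  5  6  6  6  6  7  8
 g  7  6  6  6  6  7  7  7  7  8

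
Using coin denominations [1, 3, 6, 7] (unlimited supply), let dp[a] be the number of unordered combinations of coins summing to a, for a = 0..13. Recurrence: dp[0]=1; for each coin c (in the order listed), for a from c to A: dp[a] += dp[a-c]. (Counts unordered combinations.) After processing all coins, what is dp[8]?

5

after  coin     0     1     2     3     4     5     6     7     8     9    10    11    12    13
          1     1     1     1     1     1     1     1     1     1     1     1     1     1     1
          3     1     1     1     2     2     2     3     3     3     4     4     4     5     5
          6     1     1     1     2     2     2     4     4     4     6     6     6     9     9
          7     1     1     1     2     2     2     4     5     5     7     8     8    11    13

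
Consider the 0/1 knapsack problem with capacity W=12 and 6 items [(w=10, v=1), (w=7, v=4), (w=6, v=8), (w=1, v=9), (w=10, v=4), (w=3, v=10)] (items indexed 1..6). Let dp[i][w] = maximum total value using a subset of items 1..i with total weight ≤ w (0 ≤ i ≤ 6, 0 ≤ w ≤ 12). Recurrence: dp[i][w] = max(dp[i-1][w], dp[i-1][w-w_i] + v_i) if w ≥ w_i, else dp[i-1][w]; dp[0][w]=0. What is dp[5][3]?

i\w   0   1   2   3   4   5   6   7   8   9  10  11  12
  0   0   0   0   0   0   0   0   0   0   0   0   0   0
  1   0   0   0   0   0   0   0   0   0   0   1   1   1
  2   0   0   0   0   0   0   0   4   4   4   4   4   4
  3   0   0   0   0   0   0   8   8   8   8   8   8   8
  4   0   9   9   9   9   9   9  17  17  17  17  17  17
  5   0   9   9   9   9   9   9  17  17  17  17  17  17
  6   0   9   9  10  19  19  19  19  19  19  27  27  27

9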